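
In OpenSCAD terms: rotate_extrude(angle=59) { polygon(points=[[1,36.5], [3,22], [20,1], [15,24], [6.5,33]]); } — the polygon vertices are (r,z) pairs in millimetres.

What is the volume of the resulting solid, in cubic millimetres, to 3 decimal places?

Profile (r,z), 5 vertices: (1,36.5) (3,22) (20,1) (15,24) (6.5,33)
edge 0: (1,36.5)→(3,22)  cross = 1·22 − 3·36.5 = -87.5000; (r_i+r_j)·cross = 4·-87.5000 = -350.0000
edge 1: (3,22)→(20,1)  cross = 3·1 − 20·22 = -437.0000; (r_i+r_j)·cross = 23·-437.0000 = -10051.0000
edge 2: (20,1)→(15,24)  cross = 20·24 − 15·1 = 465.0000; (r_i+r_j)·cross = 35·465.0000 = 16275.0000
edge 3: (15,24)→(6.5,33)  cross = 15·33 − 6.5·24 = 339.0000; (r_i+r_j)·cross = 21.5·339.0000 = 7288.5000
edge 4: (6.5,33)→(1,36.5)  cross = 6.5·36.5 − 1·33 = 204.2500; (r_i+r_j)·cross = 7.5·204.2500 = 1531.8750
Σcross = 483.7500 → A = |Σcross|/2 = 241.8750 mm²
Σ(r_i+r_j)·cross = 14694.3750 → first moment M = |Σ|/6 = 2449.0625
R_c = M/A = 2449.0625/241.8750 = 10.1253 mm
θ = 59° = 1.029744 rad
V = θ·R_c·A = 1.029744·10.1253·241.8750 = 2521.908 mm³

Volume = 2521.908 mm³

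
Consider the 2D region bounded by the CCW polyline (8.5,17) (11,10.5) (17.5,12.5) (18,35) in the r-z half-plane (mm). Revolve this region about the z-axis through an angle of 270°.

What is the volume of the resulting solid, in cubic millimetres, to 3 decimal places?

Volume = 8448.724 mm³

Profile (r,z), 4 vertices: (8.5,17) (11,10.5) (17.5,12.5) (18,35)
edge 0: (8.5,17)→(11,10.5)  cross = 8.5·10.5 − 11·17 = -97.7500; (r_i+r_j)·cross = 19.5·-97.7500 = -1906.1250
edge 1: (11,10.5)→(17.5,12.5)  cross = 11·12.5 − 17.5·10.5 = -46.2500; (r_i+r_j)·cross = 28.5·-46.2500 = -1318.1250
edge 2: (17.5,12.5)→(18,35)  cross = 17.5·35 − 18·12.5 = 387.5000; (r_i+r_j)·cross = 35.5·387.5000 = 13756.2500
edge 3: (18,35)→(8.5,17)  cross = 18·17 − 8.5·35 = 8.5000; (r_i+r_j)·cross = 26.5·8.5000 = 225.2500
Σcross = 252.0000 → A = |Σcross|/2 = 126.0000 mm²
Σ(r_i+r_j)·cross = 10757.2500 → first moment M = |Σ|/6 = 1792.8750
R_c = M/A = 1792.8750/126.0000 = 14.2292 mm
θ = 270° = 4.712389 rad
V = θ·R_c·A = 4.712389·14.2292·126.0000 = 8448.724 mm³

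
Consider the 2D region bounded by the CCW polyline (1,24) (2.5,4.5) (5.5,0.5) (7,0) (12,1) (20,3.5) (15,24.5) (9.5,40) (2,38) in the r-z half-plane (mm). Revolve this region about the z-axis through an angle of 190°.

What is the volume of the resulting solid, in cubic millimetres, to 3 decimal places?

Profile (r,z), 9 vertices: (1,24) (2.5,4.5) (5.5,0.5) (7,0) (12,1) (20,3.5) (15,24.5) (9.5,40) (2,38)
edge 0: (1,24)→(2.5,4.5)  cross = 1·4.5 − 2.5·24 = -55.5000; (r_i+r_j)·cross = 3.5·-55.5000 = -194.2500
edge 1: (2.5,4.5)→(5.5,0.5)  cross = 2.5·0.5 − 5.5·4.5 = -23.5000; (r_i+r_j)·cross = 8·-23.5000 = -188.0000
edge 2: (5.5,0.5)→(7,0)  cross = 5.5·0 − 7·0.5 = -3.5000; (r_i+r_j)·cross = 12.5·-3.5000 = -43.7500
edge 3: (7,0)→(12,1)  cross = 7·1 − 12·0 = 7.0000; (r_i+r_j)·cross = 19·7.0000 = 133.0000
edge 4: (12,1)→(20,3.5)  cross = 12·3.5 − 20·1 = 22.0000; (r_i+r_j)·cross = 32·22.0000 = 704.0000
edge 5: (20,3.5)→(15,24.5)  cross = 20·24.5 − 15·3.5 = 437.5000; (r_i+r_j)·cross = 35·437.5000 = 15312.5000
edge 6: (15,24.5)→(9.5,40)  cross = 15·40 − 9.5·24.5 = 367.2500; (r_i+r_j)·cross = 24.5·367.2500 = 8997.6250
edge 7: (9.5,40)→(2,38)  cross = 9.5·38 − 2·40 = 281.0000; (r_i+r_j)·cross = 11.5·281.0000 = 3231.5000
edge 8: (2,38)→(1,24)  cross = 2·24 − 1·38 = 10.0000; (r_i+r_j)·cross = 3·10.0000 = 30.0000
Σcross = 1042.2500 → A = |Σcross|/2 = 521.1250 mm²
Σ(r_i+r_j)·cross = 27982.6250 → first moment M = |Σ|/6 = 4663.7708
R_c = M/A = 4663.7708/521.1250 = 8.9494 mm
θ = 190° = 3.316126 rad
V = θ·R_c·A = 3.316126·8.9494·521.1250 = 15465.650 mm³

Volume = 15465.650 mm³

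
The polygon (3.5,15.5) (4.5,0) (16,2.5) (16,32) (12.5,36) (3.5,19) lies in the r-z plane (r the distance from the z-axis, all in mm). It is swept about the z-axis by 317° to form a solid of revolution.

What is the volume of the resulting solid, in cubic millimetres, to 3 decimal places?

Volume = 19817.072 mm³

Profile (r,z), 6 vertices: (3.5,15.5) (4.5,0) (16,2.5) (16,32) (12.5,36) (3.5,19)
edge 0: (3.5,15.5)→(4.5,0)  cross = 3.5·0 − 4.5·15.5 = -69.7500; (r_i+r_j)·cross = 8·-69.7500 = -558.0000
edge 1: (4.5,0)→(16,2.5)  cross = 4.5·2.5 − 16·0 = 11.2500; (r_i+r_j)·cross = 20.5·11.2500 = 230.6250
edge 2: (16,2.5)→(16,32)  cross = 16·32 − 16·2.5 = 472.0000; (r_i+r_j)·cross = 32·472.0000 = 15104.0000
edge 3: (16,32)→(12.5,36)  cross = 16·36 − 12.5·32 = 176.0000; (r_i+r_j)·cross = 28.5·176.0000 = 5016.0000
edge 4: (12.5,36)→(3.5,19)  cross = 12.5·19 − 3.5·36 = 111.5000; (r_i+r_j)·cross = 16·111.5000 = 1784.0000
edge 5: (3.5,19)→(3.5,15.5)  cross = 3.5·15.5 − 3.5·19 = -12.2500; (r_i+r_j)·cross = 7·-12.2500 = -85.7500
Σcross = 688.7500 → A = |Σcross|/2 = 344.3750 mm²
Σ(r_i+r_j)·cross = 21490.8750 → first moment M = |Σ|/6 = 3581.8125
R_c = M/A = 3581.8125/344.3750 = 10.4009 mm
θ = 317° = 5.532694 rad
V = θ·R_c·A = 5.532694·10.4009·344.3750 = 19817.072 mm³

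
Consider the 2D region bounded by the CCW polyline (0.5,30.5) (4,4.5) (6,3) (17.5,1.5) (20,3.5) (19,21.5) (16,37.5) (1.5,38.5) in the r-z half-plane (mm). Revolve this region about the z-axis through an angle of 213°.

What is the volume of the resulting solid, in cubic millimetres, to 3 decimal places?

Profile (r,z), 8 vertices: (0.5,30.5) (4,4.5) (6,3) (17.5,1.5) (20,3.5) (19,21.5) (16,37.5) (1.5,38.5)
edge 0: (0.5,30.5)→(4,4.5)  cross = 0.5·4.5 − 4·30.5 = -119.7500; (r_i+r_j)·cross = 4.5·-119.7500 = -538.8750
edge 1: (4,4.5)→(6,3)  cross = 4·3 − 6·4.5 = -15.0000; (r_i+r_j)·cross = 10·-15.0000 = -150.0000
edge 2: (6,3)→(17.5,1.5)  cross = 6·1.5 − 17.5·3 = -43.5000; (r_i+r_j)·cross = 23.5·-43.5000 = -1022.2500
edge 3: (17.5,1.5)→(20,3.5)  cross = 17.5·3.5 − 20·1.5 = 31.2500; (r_i+r_j)·cross = 37.5·31.2500 = 1171.8750
edge 4: (20,3.5)→(19,21.5)  cross = 20·21.5 − 19·3.5 = 363.5000; (r_i+r_j)·cross = 39·363.5000 = 14176.5000
edge 5: (19,21.5)→(16,37.5)  cross = 19·37.5 − 16·21.5 = 368.5000; (r_i+r_j)·cross = 35·368.5000 = 12897.5000
edge 6: (16,37.5)→(1.5,38.5)  cross = 16·38.5 − 1.5·37.5 = 559.7500; (r_i+r_j)·cross = 17.5·559.7500 = 9795.6250
edge 7: (1.5,38.5)→(0.5,30.5)  cross = 1.5·30.5 − 0.5·38.5 = 26.5000; (r_i+r_j)·cross = 2·26.5000 = 53.0000
Σcross = 1171.2500 → A = |Σcross|/2 = 585.6250 mm²
Σ(r_i+r_j)·cross = 36383.3750 → first moment M = |Σ|/6 = 6063.8958
R_c = M/A = 6063.8958/585.6250 = 10.3546 mm
θ = 213° = 3.717551 rad
V = θ·R_c·A = 3.717551·10.3546·585.6250 = 22542.844 mm³

Volume = 22542.844 mm³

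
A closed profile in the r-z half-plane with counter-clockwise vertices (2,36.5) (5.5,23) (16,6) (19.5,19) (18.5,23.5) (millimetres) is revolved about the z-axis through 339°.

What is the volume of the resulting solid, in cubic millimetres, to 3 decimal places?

Profile (r,z), 5 vertices: (2,36.5) (5.5,23) (16,6) (19.5,19) (18.5,23.5)
edge 0: (2,36.5)→(5.5,23)  cross = 2·23 − 5.5·36.5 = -154.7500; (r_i+r_j)·cross = 7.5·-154.7500 = -1160.6250
edge 1: (5.5,23)→(16,6)  cross = 5.5·6 − 16·23 = -335.0000; (r_i+r_j)·cross = 21.5·-335.0000 = -7202.5000
edge 2: (16,6)→(19.5,19)  cross = 16·19 − 19.5·6 = 187.0000; (r_i+r_j)·cross = 35.5·187.0000 = 6638.5000
edge 3: (19.5,19)→(18.5,23.5)  cross = 19.5·23.5 − 18.5·19 = 106.7500; (r_i+r_j)·cross = 38·106.7500 = 4056.5000
edge 4: (18.5,23.5)→(2,36.5)  cross = 18.5·36.5 − 2·23.5 = 628.2500; (r_i+r_j)·cross = 20.5·628.2500 = 12879.1250
Σcross = 432.2500 → A = |Σcross|/2 = 216.1250 mm²
Σ(r_i+r_j)·cross = 15211.0000 → first moment M = |Σ|/6 = 2535.1667
R_c = M/A = 2535.1667/216.1250 = 11.7301 mm
θ = 339° = 5.916666 rad
V = θ·R_c·A = 5.916666·11.7301·216.1250 = 14999.735 mm³

Volume = 14999.735 mm³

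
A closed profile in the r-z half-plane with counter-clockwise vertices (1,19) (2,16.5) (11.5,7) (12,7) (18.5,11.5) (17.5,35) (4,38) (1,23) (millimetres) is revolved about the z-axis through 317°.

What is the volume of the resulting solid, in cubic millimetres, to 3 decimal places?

Volume = 23379.665 mm³

Profile (r,z), 8 vertices: (1,19) (2,16.5) (11.5,7) (12,7) (18.5,11.5) (17.5,35) (4,38) (1,23)
edge 0: (1,19)→(2,16.5)  cross = 1·16.5 − 2·19 = -21.5000; (r_i+r_j)·cross = 3·-21.5000 = -64.5000
edge 1: (2,16.5)→(11.5,7)  cross = 2·7 − 11.5·16.5 = -175.7500; (r_i+r_j)·cross = 13.5·-175.7500 = -2372.6250
edge 2: (11.5,7)→(12,7)  cross = 11.5·7 − 12·7 = -3.5000; (r_i+r_j)·cross = 23.5·-3.5000 = -82.2500
edge 3: (12,7)→(18.5,11.5)  cross = 12·11.5 − 18.5·7 = 8.5000; (r_i+r_j)·cross = 30.5·8.5000 = 259.2500
edge 4: (18.5,11.5)→(17.5,35)  cross = 18.5·35 − 17.5·11.5 = 446.2500; (r_i+r_j)·cross = 36·446.2500 = 16065.0000
edge 5: (17.5,35)→(4,38)  cross = 17.5·38 − 4·35 = 525.0000; (r_i+r_j)·cross = 21.5·525.0000 = 11287.5000
edge 6: (4,38)→(1,23)  cross = 4·23 − 1·38 = 54.0000; (r_i+r_j)·cross = 5·54.0000 = 270.0000
edge 7: (1,23)→(1,19)  cross = 1·19 − 1·23 = -4.0000; (r_i+r_j)·cross = 2·-4.0000 = -8.0000
Σcross = 829.0000 → A = |Σcross|/2 = 414.5000 mm²
Σ(r_i+r_j)·cross = 25354.3750 → first moment M = |Σ|/6 = 4225.7292
R_c = M/A = 4225.7292/414.5000 = 10.1948 mm
θ = 317° = 5.532694 rad
V = θ·R_c·A = 5.532694·10.1948·414.5000 = 23379.665 mm³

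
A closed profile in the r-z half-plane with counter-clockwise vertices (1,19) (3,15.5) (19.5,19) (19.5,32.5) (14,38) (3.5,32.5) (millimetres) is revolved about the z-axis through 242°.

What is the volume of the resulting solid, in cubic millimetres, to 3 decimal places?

Profile (r,z), 6 vertices: (1,19) (3,15.5) (19.5,19) (19.5,32.5) (14,38) (3.5,32.5)
edge 0: (1,19)→(3,15.5)  cross = 1·15.5 − 3·19 = -41.5000; (r_i+r_j)·cross = 4·-41.5000 = -166.0000
edge 1: (3,15.5)→(19.5,19)  cross = 3·19 − 19.5·15.5 = -245.2500; (r_i+r_j)·cross = 22.5·-245.2500 = -5518.1250
edge 2: (19.5,19)→(19.5,32.5)  cross = 19.5·32.5 − 19.5·19 = 263.2500; (r_i+r_j)·cross = 39·263.2500 = 10266.7500
edge 3: (19.5,32.5)→(14,38)  cross = 19.5·38 − 14·32.5 = 286.0000; (r_i+r_j)·cross = 33.5·286.0000 = 9581.0000
edge 4: (14,38)→(3.5,32.5)  cross = 14·32.5 − 3.5·38 = 322.0000; (r_i+r_j)·cross = 17.5·322.0000 = 5635.0000
edge 5: (3.5,32.5)→(1,19)  cross = 3.5·19 − 1·32.5 = 34.0000; (r_i+r_j)·cross = 4.5·34.0000 = 153.0000
Σcross = 618.5000 → A = |Σcross|/2 = 309.2500 mm²
Σ(r_i+r_j)·cross = 19951.6250 → first moment M = |Σ|/6 = 3325.2708
R_c = M/A = 3325.2708/309.2500 = 10.7527 mm
θ = 242° = 4.223697 rad
V = θ·R_c·A = 4.223697·10.7527·309.2500 = 14044.936 mm³

Volume = 14044.936 mm³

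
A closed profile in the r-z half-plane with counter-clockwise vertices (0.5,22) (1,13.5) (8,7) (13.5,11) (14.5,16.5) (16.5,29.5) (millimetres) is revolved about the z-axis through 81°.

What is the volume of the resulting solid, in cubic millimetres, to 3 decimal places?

Volume = 2695.516 mm³

Profile (r,z), 6 vertices: (0.5,22) (1,13.5) (8,7) (13.5,11) (14.5,16.5) (16.5,29.5)
edge 0: (0.5,22)→(1,13.5)  cross = 0.5·13.5 − 1·22 = -15.2500; (r_i+r_j)·cross = 1.5·-15.2500 = -22.8750
edge 1: (1,13.5)→(8,7)  cross = 1·7 − 8·13.5 = -101.0000; (r_i+r_j)·cross = 9·-101.0000 = -909.0000
edge 2: (8,7)→(13.5,11)  cross = 8·11 − 13.5·7 = -6.5000; (r_i+r_j)·cross = 21.5·-6.5000 = -139.7500
edge 3: (13.5,11)→(14.5,16.5)  cross = 13.5·16.5 − 14.5·11 = 63.2500; (r_i+r_j)·cross = 28·63.2500 = 1771.0000
edge 4: (14.5,16.5)→(16.5,29.5)  cross = 14.5·29.5 − 16.5·16.5 = 155.5000; (r_i+r_j)·cross = 31·155.5000 = 4820.5000
edge 5: (16.5,29.5)→(0.5,22)  cross = 16.5·22 − 0.5·29.5 = 348.2500; (r_i+r_j)·cross = 17·348.2500 = 5920.2500
Σcross = 444.2500 → A = |Σcross|/2 = 222.1250 mm²
Σ(r_i+r_j)·cross = 11440.1250 → first moment M = |Σ|/6 = 1906.6875
R_c = M/A = 1906.6875/222.1250 = 8.5838 mm
θ = 81° = 1.413717 rad
V = θ·R_c·A = 1.413717·8.5838·222.1250 = 2695.516 mm³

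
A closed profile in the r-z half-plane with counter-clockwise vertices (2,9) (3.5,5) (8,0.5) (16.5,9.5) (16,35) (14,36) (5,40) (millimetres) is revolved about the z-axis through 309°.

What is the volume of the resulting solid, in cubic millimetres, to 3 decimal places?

Volume = 22008.659 mm³

Profile (r,z), 7 vertices: (2,9) (3.5,5) (8,0.5) (16.5,9.5) (16,35) (14,36) (5,40)
edge 0: (2,9)→(3.5,5)  cross = 2·5 − 3.5·9 = -21.5000; (r_i+r_j)·cross = 5.5·-21.5000 = -118.2500
edge 1: (3.5,5)→(8,0.5)  cross = 3.5·0.5 − 8·5 = -38.2500; (r_i+r_j)·cross = 11.5·-38.2500 = -439.8750
edge 2: (8,0.5)→(16.5,9.5)  cross = 8·9.5 − 16.5·0.5 = 67.7500; (r_i+r_j)·cross = 24.5·67.7500 = 1659.8750
edge 3: (16.5,9.5)→(16,35)  cross = 16.5·35 − 16·9.5 = 425.5000; (r_i+r_j)·cross = 32.5·425.5000 = 13828.7500
edge 4: (16,35)→(14,36)  cross = 16·36 − 14·35 = 86.0000; (r_i+r_j)·cross = 30·86.0000 = 2580.0000
edge 5: (14,36)→(5,40)  cross = 14·40 − 5·36 = 380.0000; (r_i+r_j)·cross = 19·380.0000 = 7220.0000
edge 6: (5,40)→(2,9)  cross = 5·9 − 2·40 = -35.0000; (r_i+r_j)·cross = 7·-35.0000 = -245.0000
Σcross = 864.5000 → A = |Σcross|/2 = 432.2500 mm²
Σ(r_i+r_j)·cross = 24485.5000 → first moment M = |Σ|/6 = 4080.9167
R_c = M/A = 4080.9167/432.2500 = 9.4411 mm
θ = 309° = 5.393067 rad
V = θ·R_c·A = 5.393067·9.4411·432.2500 = 22008.659 mm³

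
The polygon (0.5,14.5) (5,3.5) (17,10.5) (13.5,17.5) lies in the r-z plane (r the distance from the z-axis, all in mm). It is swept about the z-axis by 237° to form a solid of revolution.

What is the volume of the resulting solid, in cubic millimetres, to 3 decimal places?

Profile (r,z), 4 vertices: (0.5,14.5) (5,3.5) (17,10.5) (13.5,17.5)
edge 0: (0.5,14.5)→(5,3.5)  cross = 0.5·3.5 − 5·14.5 = -70.7500; (r_i+r_j)·cross = 5.5·-70.7500 = -389.1250
edge 1: (5,3.5)→(17,10.5)  cross = 5·10.5 − 17·3.5 = -7.0000; (r_i+r_j)·cross = 22·-7.0000 = -154.0000
edge 2: (17,10.5)→(13.5,17.5)  cross = 17·17.5 − 13.5·10.5 = 155.7500; (r_i+r_j)·cross = 30.5·155.7500 = 4750.3750
edge 3: (13.5,17.5)→(0.5,14.5)  cross = 13.5·14.5 − 0.5·17.5 = 187.0000; (r_i+r_j)·cross = 14·187.0000 = 2618.0000
Σcross = 265.0000 → A = |Σcross|/2 = 132.5000 mm²
Σ(r_i+r_j)·cross = 6825.2500 → first moment M = |Σ|/6 = 1137.5417
R_c = M/A = 1137.5417/132.5000 = 8.5852 mm
θ = 237° = 4.136430 rad
V = θ·R_c·A = 4.136430·8.5852·132.5000 = 4705.362 mm³

Volume = 4705.362 mm³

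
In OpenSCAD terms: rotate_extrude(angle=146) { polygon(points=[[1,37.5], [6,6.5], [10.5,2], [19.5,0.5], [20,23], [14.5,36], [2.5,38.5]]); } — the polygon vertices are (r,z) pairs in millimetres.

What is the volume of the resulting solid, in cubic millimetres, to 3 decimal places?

Profile (r,z), 7 vertices: (1,37.5) (6,6.5) (10.5,2) (19.5,0.5) (20,23) (14.5,36) (2.5,38.5)
edge 0: (1,37.5)→(6,6.5)  cross = 1·6.5 − 6·37.5 = -218.5000; (r_i+r_j)·cross = 7·-218.5000 = -1529.5000
edge 1: (6,6.5)→(10.5,2)  cross = 6·2 − 10.5·6.5 = -56.2500; (r_i+r_j)·cross = 16.5·-56.2500 = -928.1250
edge 2: (10.5,2)→(19.5,0.5)  cross = 10.5·0.5 − 19.5·2 = -33.7500; (r_i+r_j)·cross = 30·-33.7500 = -1012.5000
edge 3: (19.5,0.5)→(20,23)  cross = 19.5·23 − 20·0.5 = 438.5000; (r_i+r_j)·cross = 39.5·438.5000 = 17320.7500
edge 4: (20,23)→(14.5,36)  cross = 20·36 − 14.5·23 = 386.5000; (r_i+r_j)·cross = 34.5·386.5000 = 13334.2500
edge 5: (14.5,36)→(2.5,38.5)  cross = 14.5·38.5 − 2.5·36 = 468.2500; (r_i+r_j)·cross = 17·468.2500 = 7960.2500
edge 6: (2.5,38.5)→(1,37.5)  cross = 2.5·37.5 − 1·38.5 = 55.2500; (r_i+r_j)·cross = 3.5·55.2500 = 193.3750
Σcross = 1040.0000 → A = |Σcross|/2 = 520.0000 mm²
Σ(r_i+r_j)·cross = 35338.5000 → first moment M = |Σ|/6 = 5889.7500
R_c = M/A = 5889.7500/520.0000 = 11.3264 mm
θ = 146° = 2.548181 rad
V = θ·R_c·A = 2.548181·11.3264·520.0000 = 15008.147 mm³

Volume = 15008.147 mm³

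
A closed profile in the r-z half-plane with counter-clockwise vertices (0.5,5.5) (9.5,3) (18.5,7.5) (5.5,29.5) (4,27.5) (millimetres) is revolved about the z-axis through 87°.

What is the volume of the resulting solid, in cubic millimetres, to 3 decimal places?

Volume = 3136.710 mm³

Profile (r,z), 5 vertices: (0.5,5.5) (9.5,3) (18.5,7.5) (5.5,29.5) (4,27.5)
edge 0: (0.5,5.5)→(9.5,3)  cross = 0.5·3 − 9.5·5.5 = -50.7500; (r_i+r_j)·cross = 10·-50.7500 = -507.5000
edge 1: (9.5,3)→(18.5,7.5)  cross = 9.5·7.5 − 18.5·3 = 15.7500; (r_i+r_j)·cross = 28·15.7500 = 441.0000
edge 2: (18.5,7.5)→(5.5,29.5)  cross = 18.5·29.5 − 5.5·7.5 = 504.5000; (r_i+r_j)·cross = 24·504.5000 = 12108.0000
edge 3: (5.5,29.5)→(4,27.5)  cross = 5.5·27.5 − 4·29.5 = 33.2500; (r_i+r_j)·cross = 9.5·33.2500 = 315.8750
edge 4: (4,27.5)→(0.5,5.5)  cross = 4·5.5 − 0.5·27.5 = 8.2500; (r_i+r_j)·cross = 4.5·8.2500 = 37.1250
Σcross = 511.0000 → A = |Σcross|/2 = 255.5000 mm²
Σ(r_i+r_j)·cross = 12394.5000 → first moment M = |Σ|/6 = 2065.7500
R_c = M/A = 2065.7500/255.5000 = 8.0851 mm
θ = 87° = 1.518436 rad
V = θ·R_c·A = 1.518436·8.0851·255.5000 = 3136.710 mm³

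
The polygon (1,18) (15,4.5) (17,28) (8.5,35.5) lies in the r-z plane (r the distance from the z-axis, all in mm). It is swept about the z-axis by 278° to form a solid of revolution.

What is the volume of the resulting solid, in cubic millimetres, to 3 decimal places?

Profile (r,z), 4 vertices: (1,18) (15,4.5) (17,28) (8.5,35.5)
edge 0: (1,18)→(15,4.5)  cross = 1·4.5 − 15·18 = -265.5000; (r_i+r_j)·cross = 16·-265.5000 = -4248.0000
edge 1: (15,4.5)→(17,28)  cross = 15·28 − 17·4.5 = 343.5000; (r_i+r_j)·cross = 32·343.5000 = 10992.0000
edge 2: (17,28)→(8.5,35.5)  cross = 17·35.5 − 8.5·28 = 365.5000; (r_i+r_j)·cross = 25.5·365.5000 = 9320.2500
edge 3: (8.5,35.5)→(1,18)  cross = 8.5·18 − 1·35.5 = 117.5000; (r_i+r_j)·cross = 9.5·117.5000 = 1116.2500
Σcross = 561.0000 → A = |Σcross|/2 = 280.5000 mm²
Σ(r_i+r_j)·cross = 17180.5000 → first moment M = |Σ|/6 = 2863.4167
R_c = M/A = 2863.4167/280.5000 = 10.2083 mm
θ = 278° = 4.852015 rad
V = θ·R_c·A = 4.852015·10.2083·280.5000 = 13893.342 mm³

Volume = 13893.342 mm³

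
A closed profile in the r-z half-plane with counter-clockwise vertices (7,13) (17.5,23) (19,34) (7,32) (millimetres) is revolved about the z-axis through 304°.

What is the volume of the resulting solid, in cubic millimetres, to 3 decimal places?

Profile (r,z), 4 vertices: (7,13) (17.5,23) (19,34) (7,32)
edge 0: (7,13)→(17.5,23)  cross = 7·23 − 17.5·13 = -66.5000; (r_i+r_j)·cross = 24.5·-66.5000 = -1629.2500
edge 1: (17.5,23)→(19,34)  cross = 17.5·34 − 19·23 = 158.0000; (r_i+r_j)·cross = 36.5·158.0000 = 5767.0000
edge 2: (19,34)→(7,32)  cross = 19·32 − 7·34 = 370.0000; (r_i+r_j)·cross = 26·370.0000 = 9620.0000
edge 3: (7,32)→(7,13)  cross = 7·13 − 7·32 = -133.0000; (r_i+r_j)·cross = 14·-133.0000 = -1862.0000
Σcross = 328.5000 → A = |Σcross|/2 = 164.2500 mm²
Σ(r_i+r_j)·cross = 11895.7500 → first moment M = |Σ|/6 = 1982.6250
R_c = M/A = 1982.6250/164.2500 = 12.0708 mm
θ = 304° = 5.305801 rad
V = θ·R_c·A = 5.305801·12.0708·164.2500 = 10519.414 mm³

Volume = 10519.414 mm³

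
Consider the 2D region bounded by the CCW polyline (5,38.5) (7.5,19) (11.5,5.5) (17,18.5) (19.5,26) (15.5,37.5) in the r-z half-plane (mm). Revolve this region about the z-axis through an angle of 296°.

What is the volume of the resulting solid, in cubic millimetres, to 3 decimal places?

Volume = 17610.628 mm³

Profile (r,z), 6 vertices: (5,38.5) (7.5,19) (11.5,5.5) (17,18.5) (19.5,26) (15.5,37.5)
edge 0: (5,38.5)→(7.5,19)  cross = 5·19 − 7.5·38.5 = -193.7500; (r_i+r_j)·cross = 12.5·-193.7500 = -2421.8750
edge 1: (7.5,19)→(11.5,5.5)  cross = 7.5·5.5 − 11.5·19 = -177.2500; (r_i+r_j)·cross = 19·-177.2500 = -3367.7500
edge 2: (11.5,5.5)→(17,18.5)  cross = 11.5·18.5 − 17·5.5 = 119.2500; (r_i+r_j)·cross = 28.5·119.2500 = 3398.6250
edge 3: (17,18.5)→(19.5,26)  cross = 17·26 − 19.5·18.5 = 81.2500; (r_i+r_j)·cross = 36.5·81.2500 = 2965.6250
edge 4: (19.5,26)→(15.5,37.5)  cross = 19.5·37.5 − 15.5·26 = 328.2500; (r_i+r_j)·cross = 35·328.2500 = 11488.7500
edge 5: (15.5,37.5)→(5,38.5)  cross = 15.5·38.5 − 5·37.5 = 409.2500; (r_i+r_j)·cross = 20.5·409.2500 = 8389.6250
Σcross = 567.0000 → A = |Σcross|/2 = 283.5000 mm²
Σ(r_i+r_j)·cross = 20453.0000 → first moment M = |Σ|/6 = 3408.8333
R_c = M/A = 3408.8333/283.5000 = 12.0241 mm
θ = 296° = 5.166175 rad
V = θ·R_c·A = 5.166175·12.0241·283.5000 = 17610.628 mm³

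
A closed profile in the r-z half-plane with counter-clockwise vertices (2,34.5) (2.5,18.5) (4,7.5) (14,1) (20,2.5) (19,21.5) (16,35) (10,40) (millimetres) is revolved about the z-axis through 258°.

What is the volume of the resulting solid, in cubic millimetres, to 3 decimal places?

Profile (r,z), 8 vertices: (2,34.5) (2.5,18.5) (4,7.5) (14,1) (20,2.5) (19,21.5) (16,35) (10,40)
edge 0: (2,34.5)→(2.5,18.5)  cross = 2·18.5 − 2.5·34.5 = -49.2500; (r_i+r_j)·cross = 4.5·-49.2500 = -221.6250
edge 1: (2.5,18.5)→(4,7.5)  cross = 2.5·7.5 − 4·18.5 = -55.2500; (r_i+r_j)·cross = 6.5·-55.2500 = -359.1250
edge 2: (4,7.5)→(14,1)  cross = 4·1 − 14·7.5 = -101.0000; (r_i+r_j)·cross = 18·-101.0000 = -1818.0000
edge 3: (14,1)→(20,2.5)  cross = 14·2.5 − 20·1 = 15.0000; (r_i+r_j)·cross = 34·15.0000 = 510.0000
edge 4: (20,2.5)→(19,21.5)  cross = 20·21.5 − 19·2.5 = 382.5000; (r_i+r_j)·cross = 39·382.5000 = 14917.5000
edge 5: (19,21.5)→(16,35)  cross = 19·35 − 16·21.5 = 321.0000; (r_i+r_j)·cross = 35·321.0000 = 11235.0000
edge 6: (16,35)→(10,40)  cross = 16·40 − 10·35 = 290.0000; (r_i+r_j)·cross = 26·290.0000 = 7540.0000
edge 7: (10,40)→(2,34.5)  cross = 10·34.5 − 2·40 = 265.0000; (r_i+r_j)·cross = 12·265.0000 = 3180.0000
Σcross = 1068.0000 → A = |Σcross|/2 = 534.0000 mm²
Σ(r_i+r_j)·cross = 34983.7500 → first moment M = |Σ|/6 = 5830.6250
R_c = M/A = 5830.6250/534.0000 = 10.9188 mm
θ = 258° = 4.502949 rad
V = θ·R_c·A = 4.502949·10.9188·534.0000 = 26255.010 mm³

Volume = 26255.010 mm³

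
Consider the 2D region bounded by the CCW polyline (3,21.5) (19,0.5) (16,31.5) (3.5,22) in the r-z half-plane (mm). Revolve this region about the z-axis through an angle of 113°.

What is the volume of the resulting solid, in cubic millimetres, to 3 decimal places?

Volume = 5419.584 mm³

Profile (r,z), 4 vertices: (3,21.5) (19,0.5) (16,31.5) (3.5,22)
edge 0: (3,21.5)→(19,0.5)  cross = 3·0.5 − 19·21.5 = -407.0000; (r_i+r_j)·cross = 22·-407.0000 = -8954.0000
edge 1: (19,0.5)→(16,31.5)  cross = 19·31.5 − 16·0.5 = 590.5000; (r_i+r_j)·cross = 35·590.5000 = 20667.5000
edge 2: (16,31.5)→(3.5,22)  cross = 16·22 − 3.5·31.5 = 241.7500; (r_i+r_j)·cross = 19.5·241.7500 = 4714.1250
edge 3: (3.5,22)→(3,21.5)  cross = 3.5·21.5 − 3·22 = 9.2500; (r_i+r_j)·cross = 6.5·9.2500 = 60.1250
Σcross = 434.5000 → A = |Σcross|/2 = 217.2500 mm²
Σ(r_i+r_j)·cross = 16487.7500 → first moment M = |Σ|/6 = 2747.9583
R_c = M/A = 2747.9583/217.2500 = 12.6488 mm
θ = 113° = 1.972222 rad
V = θ·R_c·A = 1.972222·12.6488·217.2500 = 5419.584 mm³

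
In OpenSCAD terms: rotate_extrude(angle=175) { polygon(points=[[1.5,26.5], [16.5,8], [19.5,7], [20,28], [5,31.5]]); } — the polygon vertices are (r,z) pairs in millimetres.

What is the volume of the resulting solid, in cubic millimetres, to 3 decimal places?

Profile (r,z), 5 vertices: (1.5,26.5) (16.5,8) (19.5,7) (20,28) (5,31.5)
edge 0: (1.5,26.5)→(16.5,8)  cross = 1.5·8 − 16.5·26.5 = -425.2500; (r_i+r_j)·cross = 18·-425.2500 = -7654.5000
edge 1: (16.5,8)→(19.5,7)  cross = 16.5·7 − 19.5·8 = -40.5000; (r_i+r_j)·cross = 36·-40.5000 = -1458.0000
edge 2: (19.5,7)→(20,28)  cross = 19.5·28 − 20·7 = 406.0000; (r_i+r_j)·cross = 39.5·406.0000 = 16037.0000
edge 3: (20,28)→(5,31.5)  cross = 20·31.5 − 5·28 = 490.0000; (r_i+r_j)·cross = 25·490.0000 = 12250.0000
edge 4: (5,31.5)→(1.5,26.5)  cross = 5·26.5 − 1.5·31.5 = 85.2500; (r_i+r_j)·cross = 6.5·85.2500 = 554.1250
Σcross = 515.5000 → A = |Σcross|/2 = 257.7500 mm²
Σ(r_i+r_j)·cross = 19728.6250 → first moment M = |Σ|/6 = 3288.1042
R_c = M/A = 3288.1042/257.7500 = 12.7570 mm
θ = 175° = 3.054326 rad
V = θ·R_c·A = 3.054326·12.7570·257.7500 = 10042.943 mm³

Volume = 10042.943 mm³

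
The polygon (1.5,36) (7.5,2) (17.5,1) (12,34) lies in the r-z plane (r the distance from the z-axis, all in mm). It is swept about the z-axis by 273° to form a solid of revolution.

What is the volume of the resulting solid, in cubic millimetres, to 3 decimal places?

Profile (r,z), 4 vertices: (1.5,36) (7.5,2) (17.5,1) (12,34)
edge 0: (1.5,36)→(7.5,2)  cross = 1.5·2 − 7.5·36 = -267.0000; (r_i+r_j)·cross = 9·-267.0000 = -2403.0000
edge 1: (7.5,2)→(17.5,1)  cross = 7.5·1 − 17.5·2 = -27.5000; (r_i+r_j)·cross = 25·-27.5000 = -687.5000
edge 2: (17.5,1)→(12,34)  cross = 17.5·34 − 12·1 = 583.0000; (r_i+r_j)·cross = 29.5·583.0000 = 17198.5000
edge 3: (12,34)→(1.5,36)  cross = 12·36 − 1.5·34 = 381.0000; (r_i+r_j)·cross = 13.5·381.0000 = 5143.5000
Σcross = 669.5000 → A = |Σcross|/2 = 334.7500 mm²
Σ(r_i+r_j)·cross = 19251.5000 → first moment M = |Σ|/6 = 3208.5833
R_c = M/A = 3208.5833/334.7500 = 9.5850 mm
θ = 273° = 4.764749 rad
V = θ·R_c·A = 4.764749·9.5850·334.7500 = 15288.094 mm³

Volume = 15288.094 mm³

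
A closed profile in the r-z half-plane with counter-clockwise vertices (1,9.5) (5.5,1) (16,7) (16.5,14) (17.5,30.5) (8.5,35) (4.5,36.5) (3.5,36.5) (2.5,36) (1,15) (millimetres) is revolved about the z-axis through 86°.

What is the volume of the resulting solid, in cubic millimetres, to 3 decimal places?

Volume = 6034.546 mm³

Profile (r,z), 10 vertices: (1,9.5) (5.5,1) (16,7) (16.5,14) (17.5,30.5) (8.5,35) (4.5,36.5) (3.5,36.5) (2.5,36) (1,15)
edge 0: (1,9.5)→(5.5,1)  cross = 1·1 − 5.5·9.5 = -51.2500; (r_i+r_j)·cross = 6.5·-51.2500 = -333.1250
edge 1: (5.5,1)→(16,7)  cross = 5.5·7 − 16·1 = 22.5000; (r_i+r_j)·cross = 21.5·22.5000 = 483.7500
edge 2: (16,7)→(16.5,14)  cross = 16·14 − 16.5·7 = 108.5000; (r_i+r_j)·cross = 32.5·108.5000 = 3526.2500
edge 3: (16.5,14)→(17.5,30.5)  cross = 16.5·30.5 − 17.5·14 = 258.2500; (r_i+r_j)·cross = 34·258.2500 = 8780.5000
edge 4: (17.5,30.5)→(8.5,35)  cross = 17.5·35 − 8.5·30.5 = 353.2500; (r_i+r_j)·cross = 26·353.2500 = 9184.5000
edge 5: (8.5,35)→(4.5,36.5)  cross = 8.5·36.5 − 4.5·35 = 152.7500; (r_i+r_j)·cross = 13·152.7500 = 1985.7500
edge 6: (4.5,36.5)→(3.5,36.5)  cross = 4.5·36.5 − 3.5·36.5 = 36.5000; (r_i+r_j)·cross = 8·36.5000 = 292.0000
edge 7: (3.5,36.5)→(2.5,36)  cross = 3.5·36 − 2.5·36.5 = 34.7500; (r_i+r_j)·cross = 6·34.7500 = 208.5000
edge 8: (2.5,36)→(1,15)  cross = 2.5·15 − 1·36 = 1.5000; (r_i+r_j)·cross = 3.5·1.5000 = 5.2500
edge 9: (1,15)→(1,9.5)  cross = 1·9.5 − 1·15 = -5.5000; (r_i+r_j)·cross = 2·-5.5000 = -11.0000
Σcross = 911.2500 → A = |Σcross|/2 = 455.6250 mm²
Σ(r_i+r_j)·cross = 24122.3750 → first moment M = |Σ|/6 = 4020.3958
R_c = M/A = 4020.3958/455.6250 = 8.8239 mm
θ = 86° = 1.500983 rad
V = θ·R_c·A = 1.500983·8.8239·455.6250 = 6034.546 mm³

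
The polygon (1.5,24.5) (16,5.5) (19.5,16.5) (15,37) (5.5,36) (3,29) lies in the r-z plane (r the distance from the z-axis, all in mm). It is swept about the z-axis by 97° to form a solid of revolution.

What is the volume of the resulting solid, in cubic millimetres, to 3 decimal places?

Profile (r,z), 6 vertices: (1.5,24.5) (16,5.5) (19.5,16.5) (15,37) (5.5,36) (3,29)
edge 0: (1.5,24.5)→(16,5.5)  cross = 1.5·5.5 − 16·24.5 = -383.7500; (r_i+r_j)·cross = 17.5·-383.7500 = -6715.6250
edge 1: (16,5.5)→(19.5,16.5)  cross = 16·16.5 − 19.5·5.5 = 156.7500; (r_i+r_j)·cross = 35.5·156.7500 = 5564.6250
edge 2: (19.5,16.5)→(15,37)  cross = 19.5·37 − 15·16.5 = 474.0000; (r_i+r_j)·cross = 34.5·474.0000 = 16353.0000
edge 3: (15,37)→(5.5,36)  cross = 15·36 − 5.5·37 = 336.5000; (r_i+r_j)·cross = 20.5·336.5000 = 6898.2500
edge 4: (5.5,36)→(3,29)  cross = 5.5·29 − 3·36 = 51.5000; (r_i+r_j)·cross = 8.5·51.5000 = 437.7500
edge 5: (3,29)→(1.5,24.5)  cross = 3·24.5 − 1.5·29 = 30.0000; (r_i+r_j)·cross = 4.5·30.0000 = 135.0000
Σcross = 665.0000 → A = |Σcross|/2 = 332.5000 mm²
Σ(r_i+r_j)·cross = 22673.0000 → first moment M = |Σ|/6 = 3778.8333
R_c = M/A = 3778.8333/332.5000 = 11.3649 mm
θ = 97° = 1.692969 rad
V = θ·R_c·A = 1.692969·11.3649·332.5000 = 6397.449 mm³

Volume = 6397.449 mm³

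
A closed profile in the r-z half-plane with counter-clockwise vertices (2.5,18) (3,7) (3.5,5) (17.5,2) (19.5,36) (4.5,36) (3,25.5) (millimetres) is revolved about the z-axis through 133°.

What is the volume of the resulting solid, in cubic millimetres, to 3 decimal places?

Profile (r,z), 7 vertices: (2.5,18) (3,7) (3.5,5) (17.5,2) (19.5,36) (4.5,36) (3,25.5)
edge 0: (2.5,18)→(3,7)  cross = 2.5·7 − 3·18 = -36.5000; (r_i+r_j)·cross = 5.5·-36.5000 = -200.7500
edge 1: (3,7)→(3.5,5)  cross = 3·5 − 3.5·7 = -9.5000; (r_i+r_j)·cross = 6.5·-9.5000 = -61.7500
edge 2: (3.5,5)→(17.5,2)  cross = 3.5·2 − 17.5·5 = -80.5000; (r_i+r_j)·cross = 21·-80.5000 = -1690.5000
edge 3: (17.5,2)→(19.5,36)  cross = 17.5·36 − 19.5·2 = 591.0000; (r_i+r_j)·cross = 37·591.0000 = 21867.0000
edge 4: (19.5,36)→(4.5,36)  cross = 19.5·36 − 4.5·36 = 540.0000; (r_i+r_j)·cross = 24·540.0000 = 12960.0000
edge 5: (4.5,36)→(3,25.5)  cross = 4.5·25.5 − 3·36 = 6.7500; (r_i+r_j)·cross = 7.5·6.7500 = 50.6250
edge 6: (3,25.5)→(2.5,18)  cross = 3·18 − 2.5·25.5 = -9.7500; (r_i+r_j)·cross = 5.5·-9.7500 = -53.6250
Σcross = 1001.5000 → A = |Σcross|/2 = 500.7500 mm²
Σ(r_i+r_j)·cross = 32871.0000 → first moment M = |Σ|/6 = 5478.5000
R_c = M/A = 5478.5000/500.7500 = 10.9406 mm
θ = 133° = 2.321288 rad
V = θ·R_c·A = 2.321288·10.9406·500.7500 = 12717.176 mm³

Volume = 12717.176 mm³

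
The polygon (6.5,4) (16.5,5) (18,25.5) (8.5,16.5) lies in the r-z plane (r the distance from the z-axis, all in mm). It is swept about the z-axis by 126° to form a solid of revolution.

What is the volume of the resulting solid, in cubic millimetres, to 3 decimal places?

Profile (r,z), 4 vertices: (6.5,4) (16.5,5) (18,25.5) (8.5,16.5)
edge 0: (6.5,4)→(16.5,5)  cross = 6.5·5 − 16.5·4 = -33.5000; (r_i+r_j)·cross = 23·-33.5000 = -770.5000
edge 1: (16.5,5)→(18,25.5)  cross = 16.5·25.5 − 18·5 = 330.7500; (r_i+r_j)·cross = 34.5·330.7500 = 11410.8750
edge 2: (18,25.5)→(8.5,16.5)  cross = 18·16.5 − 8.5·25.5 = 80.2500; (r_i+r_j)·cross = 26.5·80.2500 = 2126.6250
edge 3: (8.5,16.5)→(6.5,4)  cross = 8.5·4 − 6.5·16.5 = -73.2500; (r_i+r_j)·cross = 15·-73.2500 = -1098.7500
Σcross = 304.2500 → A = |Σcross|/2 = 152.1250 mm²
Σ(r_i+r_j)·cross = 11668.2500 → first moment M = |Σ|/6 = 1944.7083
R_c = M/A = 1944.7083/152.1250 = 12.7836 mm
θ = 126° = 2.199115 rad
V = θ·R_c·A = 2.199115·12.7836·152.1250 = 4276.637 mm³

Volume = 4276.637 mm³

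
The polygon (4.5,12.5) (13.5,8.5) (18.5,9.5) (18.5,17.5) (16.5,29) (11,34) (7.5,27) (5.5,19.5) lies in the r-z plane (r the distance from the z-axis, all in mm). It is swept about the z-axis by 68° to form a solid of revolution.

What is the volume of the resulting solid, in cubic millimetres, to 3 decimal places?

Profile (r,z), 8 vertices: (4.5,12.5) (13.5,8.5) (18.5,9.5) (18.5,17.5) (16.5,29) (11,34) (7.5,27) (5.5,19.5)
edge 0: (4.5,12.5)→(13.5,8.5)  cross = 4.5·8.5 − 13.5·12.5 = -130.5000; (r_i+r_j)·cross = 18·-130.5000 = -2349.0000
edge 1: (13.5,8.5)→(18.5,9.5)  cross = 13.5·9.5 − 18.5·8.5 = -29.0000; (r_i+r_j)·cross = 32·-29.0000 = -928.0000
edge 2: (18.5,9.5)→(18.5,17.5)  cross = 18.5·17.5 − 18.5·9.5 = 148.0000; (r_i+r_j)·cross = 37·148.0000 = 5476.0000
edge 3: (18.5,17.5)→(16.5,29)  cross = 18.5·29 − 16.5·17.5 = 247.7500; (r_i+r_j)·cross = 35·247.7500 = 8671.2500
edge 4: (16.5,29)→(11,34)  cross = 16.5·34 − 11·29 = 242.0000; (r_i+r_j)·cross = 27.5·242.0000 = 6655.0000
edge 5: (11,34)→(7.5,27)  cross = 11·27 − 7.5·34 = 42.0000; (r_i+r_j)·cross = 18.5·42.0000 = 777.0000
edge 6: (7.5,27)→(5.5,19.5)  cross = 7.5·19.5 − 5.5·27 = -2.2500; (r_i+r_j)·cross = 13·-2.2500 = -29.2500
edge 7: (5.5,19.5)→(4.5,12.5)  cross = 5.5·12.5 − 4.5·19.5 = -19.0000; (r_i+r_j)·cross = 10·-19.0000 = -190.0000
Σcross = 499.0000 → A = |Σcross|/2 = 249.5000 mm²
Σ(r_i+r_j)·cross = 18083.0000 → first moment M = |Σ|/6 = 3013.8333
R_c = M/A = 3013.8333/249.5000 = 12.0795 mm
θ = 68° = 1.186824 rad
V = θ·R_c·A = 1.186824·12.0795·249.5000 = 3576.889 mm³

Volume = 3576.889 mm³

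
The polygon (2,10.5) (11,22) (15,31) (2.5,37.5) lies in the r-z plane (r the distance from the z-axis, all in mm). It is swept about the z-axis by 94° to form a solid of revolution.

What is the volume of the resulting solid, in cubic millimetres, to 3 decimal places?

Volume = 2084.839 mm³

Profile (r,z), 4 vertices: (2,10.5) (11,22) (15,31) (2.5,37.5)
edge 0: (2,10.5)→(11,22)  cross = 2·22 − 11·10.5 = -71.5000; (r_i+r_j)·cross = 13·-71.5000 = -929.5000
edge 1: (11,22)→(15,31)  cross = 11·31 − 15·22 = 11.0000; (r_i+r_j)·cross = 26·11.0000 = 286.0000
edge 2: (15,31)→(2.5,37.5)  cross = 15·37.5 − 2.5·31 = 485.0000; (r_i+r_j)·cross = 17.5·485.0000 = 8487.5000
edge 3: (2.5,37.5)→(2,10.5)  cross = 2.5·10.5 − 2·37.5 = -48.7500; (r_i+r_j)·cross = 4.5·-48.7500 = -219.3750
Σcross = 375.7500 → A = |Σcross|/2 = 187.8750 mm²
Σ(r_i+r_j)·cross = 7624.6250 → first moment M = |Σ|/6 = 1270.7708
R_c = M/A = 1270.7708/187.8750 = 6.7639 mm
θ = 94° = 1.640609 rad
V = θ·R_c·A = 1.640609·6.7639·187.8750 = 2084.839 mm³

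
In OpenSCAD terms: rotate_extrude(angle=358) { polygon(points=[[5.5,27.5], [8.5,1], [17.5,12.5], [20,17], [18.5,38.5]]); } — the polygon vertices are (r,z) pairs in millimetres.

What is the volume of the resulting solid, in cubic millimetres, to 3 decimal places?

Volume = 26615.585 mm³

Profile (r,z), 5 vertices: (5.5,27.5) (8.5,1) (17.5,12.5) (20,17) (18.5,38.5)
edge 0: (5.5,27.5)→(8.5,1)  cross = 5.5·1 − 8.5·27.5 = -228.2500; (r_i+r_j)·cross = 14·-228.2500 = -3195.5000
edge 1: (8.5,1)→(17.5,12.5)  cross = 8.5·12.5 − 17.5·1 = 88.7500; (r_i+r_j)·cross = 26·88.7500 = 2307.5000
edge 2: (17.5,12.5)→(20,17)  cross = 17.5·17 − 20·12.5 = 47.5000; (r_i+r_j)·cross = 37.5·47.5000 = 1781.2500
edge 3: (20,17)→(18.5,38.5)  cross = 20·38.5 − 18.5·17 = 455.5000; (r_i+r_j)·cross = 38.5·455.5000 = 17536.7500
edge 4: (18.5,38.5)→(5.5,27.5)  cross = 18.5·27.5 − 5.5·38.5 = 297.0000; (r_i+r_j)·cross = 24·297.0000 = 7128.0000
Σcross = 660.5000 → A = |Σcross|/2 = 330.2500 mm²
Σ(r_i+r_j)·cross = 25558.0000 → first moment M = |Σ|/6 = 4259.6667
R_c = M/A = 4259.6667/330.2500 = 12.8983 mm
θ = 358° = 6.248279 rad
V = θ·R_c·A = 6.248279·12.8983·330.2500 = 26615.585 mm³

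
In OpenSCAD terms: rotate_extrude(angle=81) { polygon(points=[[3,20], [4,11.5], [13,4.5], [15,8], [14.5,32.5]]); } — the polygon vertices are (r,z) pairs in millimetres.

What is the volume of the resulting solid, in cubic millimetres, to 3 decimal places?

Volume = 3014.986 mm³

Profile (r,z), 5 vertices: (3,20) (4,11.5) (13,4.5) (15,8) (14.5,32.5)
edge 0: (3,20)→(4,11.5)  cross = 3·11.5 − 4·20 = -45.5000; (r_i+r_j)·cross = 7·-45.5000 = -318.5000
edge 1: (4,11.5)→(13,4.5)  cross = 4·4.5 − 13·11.5 = -131.5000; (r_i+r_j)·cross = 17·-131.5000 = -2235.5000
edge 2: (13,4.5)→(15,8)  cross = 13·8 − 15·4.5 = 36.5000; (r_i+r_j)·cross = 28·36.5000 = 1022.0000
edge 3: (15,8)→(14.5,32.5)  cross = 15·32.5 − 14.5·8 = 371.5000; (r_i+r_j)·cross = 29.5·371.5000 = 10959.2500
edge 4: (14.5,32.5)→(3,20)  cross = 14.5·20 − 3·32.5 = 192.5000; (r_i+r_j)·cross = 17.5·192.5000 = 3368.7500
Σcross = 423.5000 → A = |Σcross|/2 = 211.7500 mm²
Σ(r_i+r_j)·cross = 12796.0000 → first moment M = |Σ|/6 = 2132.6667
R_c = M/A = 2132.6667/211.7500 = 10.0716 mm
θ = 81° = 1.413717 rad
V = θ·R_c·A = 1.413717·10.0716·211.7500 = 3014.986 mm³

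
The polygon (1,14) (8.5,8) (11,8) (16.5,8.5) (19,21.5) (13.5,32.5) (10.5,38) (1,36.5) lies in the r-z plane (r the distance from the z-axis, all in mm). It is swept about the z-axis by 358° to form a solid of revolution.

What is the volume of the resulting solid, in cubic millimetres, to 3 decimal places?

Profile (r,z), 8 vertices: (1,14) (8.5,8) (11,8) (16.5,8.5) (19,21.5) (13.5,32.5) (10.5,38) (1,36.5)
edge 0: (1,14)→(8.5,8)  cross = 1·8 − 8.5·14 = -111.0000; (r_i+r_j)·cross = 9.5·-111.0000 = -1054.5000
edge 1: (8.5,8)→(11,8)  cross = 8.5·8 − 11·8 = -20.0000; (r_i+r_j)·cross = 19.5·-20.0000 = -390.0000
edge 2: (11,8)→(16.5,8.5)  cross = 11·8.5 − 16.5·8 = -38.5000; (r_i+r_j)·cross = 27.5·-38.5000 = -1058.7500
edge 3: (16.5,8.5)→(19,21.5)  cross = 16.5·21.5 − 19·8.5 = 193.2500; (r_i+r_j)·cross = 35.5·193.2500 = 6860.3750
edge 4: (19,21.5)→(13.5,32.5)  cross = 19·32.5 − 13.5·21.5 = 327.2500; (r_i+r_j)·cross = 32.5·327.2500 = 10635.6250
edge 5: (13.5,32.5)→(10.5,38)  cross = 13.5·38 − 10.5·32.5 = 171.7500; (r_i+r_j)·cross = 24·171.7500 = 4122.0000
edge 6: (10.5,38)→(1,36.5)  cross = 10.5·36.5 − 1·38 = 345.2500; (r_i+r_j)·cross = 11.5·345.2500 = 3970.3750
edge 7: (1,36.5)→(1,14)  cross = 1·14 − 1·36.5 = -22.5000; (r_i+r_j)·cross = 2·-22.5000 = -45.0000
Σcross = 845.5000 → A = |Σcross|/2 = 422.7500 mm²
Σ(r_i+r_j)·cross = 23040.1250 → first moment M = |Σ|/6 = 3840.0208
R_c = M/A = 3840.0208/422.7500 = 9.0834 mm
θ = 358° = 6.248279 rad
V = θ·R_c·A = 6.248279·9.0834·422.7500 = 23993.520 mm³

Volume = 23993.520 mm³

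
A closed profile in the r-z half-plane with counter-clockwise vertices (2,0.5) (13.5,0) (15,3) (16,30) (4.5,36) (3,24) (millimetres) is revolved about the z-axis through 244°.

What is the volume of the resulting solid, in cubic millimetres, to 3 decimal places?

Volume = 15841.738 mm³

Profile (r,z), 6 vertices: (2,0.5) (13.5,0) (15,3) (16,30) (4.5,36) (3,24)
edge 0: (2,0.5)→(13.5,0)  cross = 2·0 − 13.5·0.5 = -6.7500; (r_i+r_j)·cross = 15.5·-6.7500 = -104.6250
edge 1: (13.5,0)→(15,3)  cross = 13.5·3 − 15·0 = 40.5000; (r_i+r_j)·cross = 28.5·40.5000 = 1154.2500
edge 2: (15,3)→(16,30)  cross = 15·30 − 16·3 = 402.0000; (r_i+r_j)·cross = 31·402.0000 = 12462.0000
edge 3: (16,30)→(4.5,36)  cross = 16·36 − 4.5·30 = 441.0000; (r_i+r_j)·cross = 20.5·441.0000 = 9040.5000
edge 4: (4.5,36)→(3,24)  cross = 4.5·24 − 3·36 = 0.0000; (r_i+r_j)·cross = 7.5·0.0000 = 0.0000
edge 5: (3,24)→(2,0.5)  cross = 3·0.5 − 2·24 = -46.5000; (r_i+r_j)·cross = 5·-46.5000 = -232.5000
Σcross = 830.2500 → A = |Σcross|/2 = 415.1250 mm²
Σ(r_i+r_j)·cross = 22319.6250 → first moment M = |Σ|/6 = 3719.9375
R_c = M/A = 3719.9375/415.1250 = 8.9610 mm
θ = 244° = 4.258603 rad
V = θ·R_c·A = 4.258603·8.9610·415.1250 = 15841.738 mm³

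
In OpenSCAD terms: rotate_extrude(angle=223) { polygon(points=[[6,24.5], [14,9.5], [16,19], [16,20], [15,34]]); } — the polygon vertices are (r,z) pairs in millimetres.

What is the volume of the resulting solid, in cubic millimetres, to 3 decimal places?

Profile (r,z), 5 vertices: (6,24.5) (14,9.5) (16,19) (16,20) (15,34)
edge 0: (6,24.5)→(14,9.5)  cross = 6·9.5 − 14·24.5 = -286.0000; (r_i+r_j)·cross = 20·-286.0000 = -5720.0000
edge 1: (14,9.5)→(16,19)  cross = 14·19 − 16·9.5 = 114.0000; (r_i+r_j)·cross = 30·114.0000 = 3420.0000
edge 2: (16,19)→(16,20)  cross = 16·20 − 16·19 = 16.0000; (r_i+r_j)·cross = 32·16.0000 = 512.0000
edge 3: (16,20)→(15,34)  cross = 16·34 − 15·20 = 244.0000; (r_i+r_j)·cross = 31·244.0000 = 7564.0000
edge 4: (15,34)→(6,24.5)  cross = 15·24.5 − 6·34 = 163.5000; (r_i+r_j)·cross = 21·163.5000 = 3433.5000
Σcross = 251.5000 → A = |Σcross|/2 = 125.7500 mm²
Σ(r_i+r_j)·cross = 9209.5000 → first moment M = |Σ|/6 = 1534.9167
R_c = M/A = 1534.9167/125.7500 = 12.2061 mm
θ = 223° = 3.892084 rad
V = θ·R_c·A = 3.892084·12.2061·125.7500 = 5974.025 mm³

Volume = 5974.025 mm³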